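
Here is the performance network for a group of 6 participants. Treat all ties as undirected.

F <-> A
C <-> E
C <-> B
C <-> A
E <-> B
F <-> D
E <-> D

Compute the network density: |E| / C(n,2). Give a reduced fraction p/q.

There are 7 edges and 6 nodes, so the maximum possible is C(6,2) = 15.
Density = 7/15.

7/15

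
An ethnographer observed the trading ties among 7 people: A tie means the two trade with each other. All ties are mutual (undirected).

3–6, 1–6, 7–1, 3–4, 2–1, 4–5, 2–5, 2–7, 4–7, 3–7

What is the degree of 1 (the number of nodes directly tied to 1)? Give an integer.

1 is directly tied to 2, 6, and 7. That is 3 neighbors, so the degree of 1 is 3.

3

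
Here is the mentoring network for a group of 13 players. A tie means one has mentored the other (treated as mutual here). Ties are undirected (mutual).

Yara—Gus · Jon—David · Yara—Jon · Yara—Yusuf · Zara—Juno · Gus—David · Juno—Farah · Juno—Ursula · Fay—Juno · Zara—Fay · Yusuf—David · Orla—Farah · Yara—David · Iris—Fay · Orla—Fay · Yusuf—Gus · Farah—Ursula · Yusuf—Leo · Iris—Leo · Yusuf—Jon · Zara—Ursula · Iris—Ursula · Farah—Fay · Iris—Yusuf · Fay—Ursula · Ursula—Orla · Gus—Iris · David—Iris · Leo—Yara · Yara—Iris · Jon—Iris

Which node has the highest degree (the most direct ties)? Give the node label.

Iris

Degrees — David:5, Farah:4, Fay:6, Gus:4, Iris:8, Jon:4, Juno:4, Leo:3, Orla:3, Ursula:6, Yara:6, Yusuf:6, Zara:3.
The maximum is 8, attained only by Iris.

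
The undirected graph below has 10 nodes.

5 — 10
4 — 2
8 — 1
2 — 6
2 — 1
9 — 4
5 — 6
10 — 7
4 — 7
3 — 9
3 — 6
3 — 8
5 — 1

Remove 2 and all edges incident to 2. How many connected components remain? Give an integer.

2's neighbors (1, 4, and 6) remain reachable from one another through other ties, so the rest of the network stays in one piece.

1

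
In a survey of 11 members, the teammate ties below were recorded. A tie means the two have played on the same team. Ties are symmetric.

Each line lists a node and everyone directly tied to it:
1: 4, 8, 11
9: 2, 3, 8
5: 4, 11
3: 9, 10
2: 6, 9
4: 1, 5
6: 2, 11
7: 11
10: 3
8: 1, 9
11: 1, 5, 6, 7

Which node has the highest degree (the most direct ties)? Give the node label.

Degrees — 1:3, 2:2, 3:2, 4:2, 5:2, 6:2, 7:1, 8:2, 9:3, 10:1, 11:4.
The maximum is 4, attained only by 11.

11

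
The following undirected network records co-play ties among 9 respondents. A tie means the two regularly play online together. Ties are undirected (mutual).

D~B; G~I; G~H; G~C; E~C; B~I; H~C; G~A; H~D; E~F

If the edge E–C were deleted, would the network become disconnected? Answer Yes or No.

Yes

Without the E–C edge there is no alternate route between E and C, so the network disconnects. It is a bridge.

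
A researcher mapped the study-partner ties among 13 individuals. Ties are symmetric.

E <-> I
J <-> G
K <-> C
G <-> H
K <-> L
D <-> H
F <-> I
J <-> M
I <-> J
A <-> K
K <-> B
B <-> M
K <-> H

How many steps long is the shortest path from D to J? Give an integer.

One shortest route is D – H – G – J, which uses 3 edges, and at distance 2 from D we only reach {G, K}, which does not include J. So d(D,J) = 3.

3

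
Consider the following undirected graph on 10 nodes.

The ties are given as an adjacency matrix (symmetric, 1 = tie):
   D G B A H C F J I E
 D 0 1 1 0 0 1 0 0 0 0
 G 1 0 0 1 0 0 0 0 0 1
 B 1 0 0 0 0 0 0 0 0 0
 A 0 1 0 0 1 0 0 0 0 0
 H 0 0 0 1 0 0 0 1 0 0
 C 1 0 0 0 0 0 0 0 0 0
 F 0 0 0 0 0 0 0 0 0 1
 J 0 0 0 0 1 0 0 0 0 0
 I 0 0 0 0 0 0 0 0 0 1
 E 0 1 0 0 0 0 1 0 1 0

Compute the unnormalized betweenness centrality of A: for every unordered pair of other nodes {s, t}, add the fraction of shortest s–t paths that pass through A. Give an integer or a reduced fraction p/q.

14

Pairs whose geodesics pass through A — D–H: 1; D–J: 1; G–H: 1; G–J: 1; B–H: 1; B–J: 1; H–C: 1; H–F: 1; H–I: 1; H–E: 1; C–J: 1; F–J: 1; J–I: 1; J–E: 1.
All other pairs contribute 0.
Summing the contributions gives betweenness(A) = 14.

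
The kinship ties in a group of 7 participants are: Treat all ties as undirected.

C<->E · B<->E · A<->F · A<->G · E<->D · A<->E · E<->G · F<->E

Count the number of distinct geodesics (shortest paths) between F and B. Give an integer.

1

The shortest distance is 2, and the only length-2 path is F–E–B. So there is exactly 1 shortest path.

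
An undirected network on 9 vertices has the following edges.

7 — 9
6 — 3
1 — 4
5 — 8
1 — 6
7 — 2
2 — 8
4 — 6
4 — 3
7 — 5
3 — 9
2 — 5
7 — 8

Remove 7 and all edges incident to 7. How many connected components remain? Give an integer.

2

Without 7, the remaining ties split the others into: {2, 5, 8}; {1, 3, 4, 6, 9}.
That's 2 separate components.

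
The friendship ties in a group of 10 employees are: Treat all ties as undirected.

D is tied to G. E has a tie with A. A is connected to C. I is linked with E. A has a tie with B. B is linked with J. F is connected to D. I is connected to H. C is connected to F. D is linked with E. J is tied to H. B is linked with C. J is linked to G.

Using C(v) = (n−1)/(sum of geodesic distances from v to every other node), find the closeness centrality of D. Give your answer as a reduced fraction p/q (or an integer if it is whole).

9/17

Distances from D: A:2, B:3, C:2, E:1, F:1, G:1, H:3, I:2, J:2. Sum = 17.
n = 10, so closeness = 9/17.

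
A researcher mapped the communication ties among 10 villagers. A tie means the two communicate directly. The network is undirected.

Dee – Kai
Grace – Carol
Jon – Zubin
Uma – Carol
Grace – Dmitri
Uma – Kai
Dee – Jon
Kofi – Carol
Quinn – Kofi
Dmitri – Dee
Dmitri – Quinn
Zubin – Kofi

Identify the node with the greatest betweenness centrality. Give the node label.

Dee

Unnormalized betweenness of each node: Carol:8, Dee:9, Dmitri:7, Grace:2, Jon:3, Kai:3, Kofi:8, Quinn:2, Uma:3, Zubin:3.
Dee has the largest value, 9, making it the main broker — the node through which the most shortest paths run.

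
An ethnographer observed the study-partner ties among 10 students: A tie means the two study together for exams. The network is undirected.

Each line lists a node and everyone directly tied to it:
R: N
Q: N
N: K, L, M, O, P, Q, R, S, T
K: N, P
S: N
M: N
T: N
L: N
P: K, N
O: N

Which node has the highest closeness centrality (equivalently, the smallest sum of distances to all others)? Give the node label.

Farness (sum of distances to all others) for each node — K:16, L:17, M:17, N:9, O:17, P:16, Q:17, R:17, S:17, T:17.
The smallest farness is 9, for N, so N has the highest closeness.

N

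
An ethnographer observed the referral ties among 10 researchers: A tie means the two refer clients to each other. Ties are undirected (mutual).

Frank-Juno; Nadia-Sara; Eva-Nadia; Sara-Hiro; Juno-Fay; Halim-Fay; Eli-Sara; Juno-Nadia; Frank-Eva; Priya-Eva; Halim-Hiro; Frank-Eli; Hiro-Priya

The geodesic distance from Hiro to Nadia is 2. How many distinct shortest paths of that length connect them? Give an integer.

The shortest distance is 2, and the only length-2 path is Hiro–Sara–Nadia. So there is exactly 1 shortest path.

1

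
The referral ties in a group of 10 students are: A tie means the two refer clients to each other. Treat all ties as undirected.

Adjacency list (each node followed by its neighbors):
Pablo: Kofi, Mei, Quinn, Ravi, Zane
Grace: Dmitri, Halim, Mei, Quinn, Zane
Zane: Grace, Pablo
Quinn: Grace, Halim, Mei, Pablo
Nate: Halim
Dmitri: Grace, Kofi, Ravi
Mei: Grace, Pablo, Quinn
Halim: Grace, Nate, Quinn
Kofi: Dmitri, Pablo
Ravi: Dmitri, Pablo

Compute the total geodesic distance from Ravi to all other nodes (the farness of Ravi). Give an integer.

19

Distances from Ravi: Dmitri:1, Grace:2, Halim:3, Kofi:2, Mei:2, Nate:4, Pablo:1, Quinn:2, Zane:2.
Sum = 1 + 2 + 3 + 2 + 2 + 4 + 1 + 2 + 2 = 19.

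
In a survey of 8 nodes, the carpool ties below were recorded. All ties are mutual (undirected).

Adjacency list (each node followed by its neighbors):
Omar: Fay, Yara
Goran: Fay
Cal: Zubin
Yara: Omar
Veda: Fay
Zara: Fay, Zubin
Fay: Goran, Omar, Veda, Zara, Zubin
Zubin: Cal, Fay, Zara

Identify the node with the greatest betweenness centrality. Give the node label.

Fay

Unnormalized betweenness of each node: Cal:0, Fay:17, Goran:0, Omar:6, Veda:0, Yara:0, Zara:0, Zubin:6.
Fay has the largest value, 17, making it the main broker — the node through which the most shortest paths run.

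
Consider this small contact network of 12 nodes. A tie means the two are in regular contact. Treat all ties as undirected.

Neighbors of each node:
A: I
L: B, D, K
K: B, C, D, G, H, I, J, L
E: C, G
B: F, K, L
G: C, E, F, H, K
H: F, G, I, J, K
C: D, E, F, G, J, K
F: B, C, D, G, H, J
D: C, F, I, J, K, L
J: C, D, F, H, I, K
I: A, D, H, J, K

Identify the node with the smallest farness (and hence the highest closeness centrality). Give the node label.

K

Farness (sum of distances to all others) for each node — A:28, B:21, C:17, D:16, E:25, F:17, G:18, H:17, I:18, J:16, K:14, L:21.
The smallest farness is 14, for K, so K has the highest closeness.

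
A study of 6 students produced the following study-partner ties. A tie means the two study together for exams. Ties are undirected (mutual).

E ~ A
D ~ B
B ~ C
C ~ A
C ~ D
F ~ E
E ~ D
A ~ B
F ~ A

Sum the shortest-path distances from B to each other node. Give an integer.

7

Distances from B: A:1, C:1, D:1, E:2, F:2.
Sum = 1 + 1 + 1 + 2 + 2 = 7.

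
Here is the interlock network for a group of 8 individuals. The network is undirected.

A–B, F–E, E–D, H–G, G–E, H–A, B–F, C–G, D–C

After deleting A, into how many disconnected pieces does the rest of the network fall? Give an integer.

A's neighbors (B and H) remain reachable from one another through other ties, so the rest of the network stays in one piece.

1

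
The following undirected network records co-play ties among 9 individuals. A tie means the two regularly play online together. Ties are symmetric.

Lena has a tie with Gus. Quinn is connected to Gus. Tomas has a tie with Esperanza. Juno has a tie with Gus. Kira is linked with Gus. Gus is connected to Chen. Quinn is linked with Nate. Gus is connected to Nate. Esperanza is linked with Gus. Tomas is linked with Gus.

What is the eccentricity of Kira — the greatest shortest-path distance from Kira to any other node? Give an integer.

2

Distances from Kira: Chen:2, Esperanza:2, Gus:1, Juno:2, Lena:2, Nate:2, Quinn:2, Tomas:2.
The largest is 2 (to Lena, Chen, Juno, Quinn, Tomas, Esperanza, and Nate), so the eccentricity of Kira is 2.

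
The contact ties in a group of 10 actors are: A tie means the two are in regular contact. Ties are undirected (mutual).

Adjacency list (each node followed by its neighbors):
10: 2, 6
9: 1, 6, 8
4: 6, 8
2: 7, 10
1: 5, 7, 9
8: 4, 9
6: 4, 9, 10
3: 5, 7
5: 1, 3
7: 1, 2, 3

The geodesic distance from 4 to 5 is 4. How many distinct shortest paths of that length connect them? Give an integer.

The shortest distance is 4. The length-4 paths are: 4–8–9–1–5; 4–6–9–1–5.
That gives 2 distinct shortest paths.

2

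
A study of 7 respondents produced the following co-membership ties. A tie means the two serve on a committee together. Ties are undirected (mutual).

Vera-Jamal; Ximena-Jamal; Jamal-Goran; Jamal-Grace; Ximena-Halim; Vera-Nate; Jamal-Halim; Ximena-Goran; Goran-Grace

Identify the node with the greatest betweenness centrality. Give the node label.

Jamal

Unnormalized betweenness of each node: Goran:1/2, Grace:0, Halim:0, Jamal:10, Nate:0, Vera:5, Ximena:1/2.
Jamal has the largest value, 10, making it the main broker — the node through which the most shortest paths run.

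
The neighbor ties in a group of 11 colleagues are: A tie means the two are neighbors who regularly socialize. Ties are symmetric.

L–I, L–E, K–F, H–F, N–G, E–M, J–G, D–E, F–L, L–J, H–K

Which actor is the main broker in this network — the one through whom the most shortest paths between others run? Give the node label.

L

Unnormalized betweenness of each node: D:0, E:17, F:16, G:9, H:0, I:0, J:16, K:0, L:36, M:0, N:0.
L has the largest value, 36, making it the main broker — the node through which the most shortest paths run.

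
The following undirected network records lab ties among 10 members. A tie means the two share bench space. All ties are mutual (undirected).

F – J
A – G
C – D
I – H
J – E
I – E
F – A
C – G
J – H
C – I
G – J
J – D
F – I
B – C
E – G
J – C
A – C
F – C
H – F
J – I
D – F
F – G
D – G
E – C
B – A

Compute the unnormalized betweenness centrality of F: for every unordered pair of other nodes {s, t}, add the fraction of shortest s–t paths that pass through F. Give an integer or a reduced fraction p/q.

55/12

Pairs whose geodesics pass through F — C–H: 1/3; J–A: 1/3; B–H: 2/4; I–D: 1/3; I–A: 1/2; I–G: 1/4; D–A: 1/3; D–H: 1/2; A–H: 1; G–H: 1/2.
All other pairs contribute 0.
Summing the contributions gives betweenness(F) = 55/12.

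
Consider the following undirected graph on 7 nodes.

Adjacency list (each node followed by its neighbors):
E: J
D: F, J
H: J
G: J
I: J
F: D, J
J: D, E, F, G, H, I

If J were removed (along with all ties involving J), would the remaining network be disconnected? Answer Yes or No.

Removing J leaves {D and F} with no path to {I}, so the network splits into 5 components. J is a cut vertex.

Yes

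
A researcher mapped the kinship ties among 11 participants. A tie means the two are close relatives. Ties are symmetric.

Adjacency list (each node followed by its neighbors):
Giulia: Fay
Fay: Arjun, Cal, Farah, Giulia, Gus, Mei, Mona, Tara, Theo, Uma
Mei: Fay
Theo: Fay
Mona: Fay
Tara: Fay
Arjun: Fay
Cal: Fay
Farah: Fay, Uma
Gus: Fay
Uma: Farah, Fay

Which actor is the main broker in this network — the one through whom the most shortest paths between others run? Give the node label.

Fay

Unnormalized betweenness of each node: Arjun:0, Cal:0, Farah:0, Fay:44, Giulia:0, Gus:0, Mei:0, Mona:0, Tara:0, Theo:0, Uma:0.
Fay has the largest value, 44, making it the main broker — the node through which the most shortest paths run.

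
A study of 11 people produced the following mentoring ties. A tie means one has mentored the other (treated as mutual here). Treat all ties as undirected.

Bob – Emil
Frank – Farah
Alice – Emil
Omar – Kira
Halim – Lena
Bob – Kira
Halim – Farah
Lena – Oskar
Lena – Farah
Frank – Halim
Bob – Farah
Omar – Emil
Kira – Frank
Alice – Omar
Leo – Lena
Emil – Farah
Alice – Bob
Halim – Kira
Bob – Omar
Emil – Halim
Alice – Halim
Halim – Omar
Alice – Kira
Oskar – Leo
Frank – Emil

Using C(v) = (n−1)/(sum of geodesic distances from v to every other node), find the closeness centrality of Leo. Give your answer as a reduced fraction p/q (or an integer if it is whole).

Distances from Leo: Alice:3, Bob:3, Emil:3, Farah:2, Frank:3, Halim:2, Kira:3, Lena:1, Omar:3, Oskar:1. Sum = 24.
n = 11, so closeness = 10/24 = 5/12.

5/12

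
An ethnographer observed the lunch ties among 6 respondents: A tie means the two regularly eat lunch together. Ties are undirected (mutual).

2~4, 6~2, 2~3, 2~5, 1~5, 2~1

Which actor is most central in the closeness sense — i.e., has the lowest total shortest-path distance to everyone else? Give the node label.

2

Farness (sum of distances to all others) for each node — 1:8, 2:5, 3:9, 4:9, 5:8, 6:9.
The smallest farness is 5, for 2, so 2 has the highest closeness.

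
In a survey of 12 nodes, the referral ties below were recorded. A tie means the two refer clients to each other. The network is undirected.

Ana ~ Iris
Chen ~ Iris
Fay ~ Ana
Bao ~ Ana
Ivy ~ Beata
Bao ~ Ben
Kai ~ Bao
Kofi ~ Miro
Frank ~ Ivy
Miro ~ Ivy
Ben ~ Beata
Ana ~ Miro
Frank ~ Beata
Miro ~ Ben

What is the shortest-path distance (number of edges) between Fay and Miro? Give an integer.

One shortest route is Fay – Ana – Miro, which uses 2 edges, and Fay and Miro are not directly tied, so nothing shorter exists. So d(Fay,Miro) = 2.

2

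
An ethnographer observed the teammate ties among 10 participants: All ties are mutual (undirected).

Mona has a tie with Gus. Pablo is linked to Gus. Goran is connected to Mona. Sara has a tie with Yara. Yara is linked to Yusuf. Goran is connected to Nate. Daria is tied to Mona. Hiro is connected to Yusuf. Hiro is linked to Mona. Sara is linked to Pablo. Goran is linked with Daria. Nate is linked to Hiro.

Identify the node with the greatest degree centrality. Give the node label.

Degrees — Daria:2, Goran:3, Gus:2, Hiro:3, Mona:4, Nate:2, Pablo:2, Sara:2, Yara:2, Yusuf:2.
The maximum is 4, attained only by Mona.

Mona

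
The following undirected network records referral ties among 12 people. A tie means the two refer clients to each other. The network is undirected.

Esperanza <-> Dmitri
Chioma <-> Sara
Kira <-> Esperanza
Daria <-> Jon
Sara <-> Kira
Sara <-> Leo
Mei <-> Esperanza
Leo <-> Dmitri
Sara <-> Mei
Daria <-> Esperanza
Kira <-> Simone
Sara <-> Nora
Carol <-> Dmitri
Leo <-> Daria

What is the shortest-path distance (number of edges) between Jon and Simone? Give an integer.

4

One shortest route is Jon – Daria – Esperanza – Kira – Simone, which uses 4 edges, and at distance 3 from Jon we only reach {Dmitri, Kira, Mei, Sara}, which does not include Simone. So d(Jon,Simone) = 4.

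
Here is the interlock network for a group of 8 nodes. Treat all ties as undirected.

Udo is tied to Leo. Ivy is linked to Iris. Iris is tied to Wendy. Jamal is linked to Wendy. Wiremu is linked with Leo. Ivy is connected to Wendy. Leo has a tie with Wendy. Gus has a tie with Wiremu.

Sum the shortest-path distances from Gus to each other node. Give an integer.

Distances from Gus: Iris:4, Ivy:4, Jamal:4, Leo:2, Udo:3, Wendy:3, Wiremu:1.
Sum = 4 + 4 + 4 + 2 + 3 + 3 + 1 = 21.

21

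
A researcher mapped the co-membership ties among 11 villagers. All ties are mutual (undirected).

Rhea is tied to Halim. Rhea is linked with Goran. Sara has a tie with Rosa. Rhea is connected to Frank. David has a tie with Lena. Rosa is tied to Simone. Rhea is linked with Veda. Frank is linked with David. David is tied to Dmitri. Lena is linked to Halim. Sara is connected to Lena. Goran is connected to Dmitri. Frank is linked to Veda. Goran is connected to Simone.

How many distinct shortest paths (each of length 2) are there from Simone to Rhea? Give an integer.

1

The shortest distance is 2, and the only length-2 path is Simone–Goran–Rhea. So there is exactly 1 shortest path.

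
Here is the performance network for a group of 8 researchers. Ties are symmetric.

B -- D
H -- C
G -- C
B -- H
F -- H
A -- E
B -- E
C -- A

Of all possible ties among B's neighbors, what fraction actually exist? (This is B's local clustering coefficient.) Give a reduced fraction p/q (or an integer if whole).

B's neighbors: D, E, and H (k = 3).
Possible neighbor pairs: C(3,2) = 3. Edges among them: none → e = 0.
Clustering(B) = 0/3 = 0.

0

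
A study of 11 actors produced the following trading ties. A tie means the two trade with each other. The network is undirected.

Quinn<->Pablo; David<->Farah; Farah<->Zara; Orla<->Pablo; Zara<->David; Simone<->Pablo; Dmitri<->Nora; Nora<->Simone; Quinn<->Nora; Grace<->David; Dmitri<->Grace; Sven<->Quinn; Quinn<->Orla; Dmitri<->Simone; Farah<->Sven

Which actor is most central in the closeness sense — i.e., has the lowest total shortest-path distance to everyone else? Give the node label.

Farness (sum of distances to all others) for each node — David:24, Dmitri:21, Farah:23, Grace:23, Nora:21, Orla:26, Pablo:23, Quinn:19, Simone:23, Sven:21, Zara:28.
The smallest farness is 19, for Quinn, so Quinn has the highest closeness.

Quinn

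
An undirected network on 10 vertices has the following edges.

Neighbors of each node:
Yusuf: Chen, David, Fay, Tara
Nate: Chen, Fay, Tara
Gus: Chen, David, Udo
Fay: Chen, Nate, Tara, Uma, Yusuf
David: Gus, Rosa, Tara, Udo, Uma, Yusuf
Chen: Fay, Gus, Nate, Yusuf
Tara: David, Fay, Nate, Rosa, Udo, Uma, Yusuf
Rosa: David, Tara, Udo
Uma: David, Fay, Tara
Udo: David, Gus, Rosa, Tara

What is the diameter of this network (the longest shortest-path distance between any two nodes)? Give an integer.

3

Eccentricity of each node (its greatest distance to any other): Chen:3, David:2, Fay:2, Gus:2, Nate:2, Rosa:3, Tara:2, Udo:2, Uma:2, Yusuf:2.
The maximum eccentricity is 3, realized for instance by the pair Chen–Rosa via Chen – Yusuf – David – Rosa. So the diameter is 3.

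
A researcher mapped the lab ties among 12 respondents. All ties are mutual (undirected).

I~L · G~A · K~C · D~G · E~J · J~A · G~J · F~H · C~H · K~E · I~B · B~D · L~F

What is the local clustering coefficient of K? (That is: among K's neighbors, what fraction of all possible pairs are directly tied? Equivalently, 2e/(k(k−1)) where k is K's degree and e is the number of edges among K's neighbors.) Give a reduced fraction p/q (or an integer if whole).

0

K's neighbors: C and E (k = 2).
Possible neighbor pairs: C(2,2) = 1. Edges among them: none → e = 0.
Clustering(K) = 0/1.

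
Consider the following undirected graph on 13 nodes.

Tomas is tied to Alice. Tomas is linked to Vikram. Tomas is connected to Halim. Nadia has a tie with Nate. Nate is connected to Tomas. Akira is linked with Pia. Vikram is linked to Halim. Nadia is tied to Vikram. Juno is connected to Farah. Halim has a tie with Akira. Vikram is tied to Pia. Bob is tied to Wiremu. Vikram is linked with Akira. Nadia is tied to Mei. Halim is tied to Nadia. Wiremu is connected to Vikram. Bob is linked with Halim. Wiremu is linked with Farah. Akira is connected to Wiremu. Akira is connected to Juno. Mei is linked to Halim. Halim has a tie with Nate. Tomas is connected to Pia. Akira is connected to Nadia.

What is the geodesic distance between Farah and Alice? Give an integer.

4

One shortest route is Farah – Wiremu – Vikram – Tomas – Alice, which uses 4 edges, and at distance 3 from Farah we only reach {Halim, Nadia, Pia, Tomas}, which does not include Alice. So d(Farah,Alice) = 4.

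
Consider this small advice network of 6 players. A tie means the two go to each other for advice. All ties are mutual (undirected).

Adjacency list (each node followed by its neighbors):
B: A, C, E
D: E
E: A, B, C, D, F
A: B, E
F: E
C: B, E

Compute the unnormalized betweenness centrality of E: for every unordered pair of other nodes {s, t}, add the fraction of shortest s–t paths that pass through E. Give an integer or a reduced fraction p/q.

15/2

Pairs whose geodesics pass through E — C–D: 1; C–F: 1; C–A: 1/2; D–B: 1; D–F: 1; D–A: 1; B–F: 1; F–A: 1.
All other pairs contribute 0.
Summing the contributions gives betweenness(E) = 15/2.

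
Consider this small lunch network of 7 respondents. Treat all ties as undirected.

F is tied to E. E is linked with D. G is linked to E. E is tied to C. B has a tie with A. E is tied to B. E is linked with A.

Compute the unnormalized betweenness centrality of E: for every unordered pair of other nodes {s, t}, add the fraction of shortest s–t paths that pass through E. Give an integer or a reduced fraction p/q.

14

Pairs whose geodesics pass through E — F–D: 1; F–G: 1; F–A: 1; F–B: 1; F–C: 1; D–G: 1; D–A: 1; D–B: 1; D–C: 1; G–A: 1; G–B: 1; G–C: 1; A–C: 1; B–C: 1.
All other pairs contribute 0.
Summing the contributions gives betweenness(E) = 14.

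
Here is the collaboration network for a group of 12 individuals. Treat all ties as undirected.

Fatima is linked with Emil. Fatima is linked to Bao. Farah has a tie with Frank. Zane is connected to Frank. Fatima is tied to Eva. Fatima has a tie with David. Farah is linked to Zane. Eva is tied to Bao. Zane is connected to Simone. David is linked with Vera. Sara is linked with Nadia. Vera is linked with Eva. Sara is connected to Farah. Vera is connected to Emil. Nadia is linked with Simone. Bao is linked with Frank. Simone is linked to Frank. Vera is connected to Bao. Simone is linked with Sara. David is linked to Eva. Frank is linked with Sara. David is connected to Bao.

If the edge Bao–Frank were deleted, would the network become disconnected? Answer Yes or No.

Yes

Without the Bao–Frank edge there is no alternate route between Bao and Frank, so the network disconnects. It is a bridge.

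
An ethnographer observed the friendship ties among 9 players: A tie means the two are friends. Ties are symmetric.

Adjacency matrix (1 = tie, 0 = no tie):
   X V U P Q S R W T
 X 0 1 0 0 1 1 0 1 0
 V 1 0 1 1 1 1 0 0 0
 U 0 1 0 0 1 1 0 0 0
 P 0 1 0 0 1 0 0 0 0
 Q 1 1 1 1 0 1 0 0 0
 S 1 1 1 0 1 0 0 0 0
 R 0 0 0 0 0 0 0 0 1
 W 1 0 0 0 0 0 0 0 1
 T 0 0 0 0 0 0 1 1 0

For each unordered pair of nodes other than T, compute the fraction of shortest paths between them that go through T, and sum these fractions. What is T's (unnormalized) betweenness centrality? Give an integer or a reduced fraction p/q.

7

Pairs whose geodesics pass through T — X–R: 1; V–R: 1; U–R: 3/3; P–R: 2/2; Q–R: 1; S–R: 1; R–W: 1.
All other pairs contribute 0.
Summing the contributions gives betweenness(T) = 7.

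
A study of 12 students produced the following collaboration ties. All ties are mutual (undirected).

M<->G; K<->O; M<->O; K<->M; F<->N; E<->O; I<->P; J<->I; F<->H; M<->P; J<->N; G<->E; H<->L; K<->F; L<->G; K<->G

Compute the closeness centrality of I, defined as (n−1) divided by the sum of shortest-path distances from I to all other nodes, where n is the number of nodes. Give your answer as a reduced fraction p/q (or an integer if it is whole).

11/30

Distances from I: E:4, F:3, G:3, H:4, J:1, K:3, L:4, M:2, N:2, O:3, P:1. Sum = 30.
n = 12, so closeness = 11/30.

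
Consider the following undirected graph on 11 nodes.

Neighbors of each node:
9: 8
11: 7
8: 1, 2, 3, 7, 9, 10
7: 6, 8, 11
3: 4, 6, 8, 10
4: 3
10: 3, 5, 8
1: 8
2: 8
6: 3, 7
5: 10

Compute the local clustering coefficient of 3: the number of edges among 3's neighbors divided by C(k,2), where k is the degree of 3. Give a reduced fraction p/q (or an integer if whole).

1/6

3's neighbors: 4, 6, 8, and 10 (k = 4).
Possible neighbor pairs: C(4,2) = 6. Edges among them: 8–10 → e = 1.
Clustering(3) = 1/6.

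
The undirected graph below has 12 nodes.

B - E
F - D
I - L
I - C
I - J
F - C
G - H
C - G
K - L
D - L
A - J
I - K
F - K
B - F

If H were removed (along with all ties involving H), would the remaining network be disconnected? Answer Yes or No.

No

Even without H, every remaining node can still reach every other (the residual graph is connected), so H is not a cut vertex.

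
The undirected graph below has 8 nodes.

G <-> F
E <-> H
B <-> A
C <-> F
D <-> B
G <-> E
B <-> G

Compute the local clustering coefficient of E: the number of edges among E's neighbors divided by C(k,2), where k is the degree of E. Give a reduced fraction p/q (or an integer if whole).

E's neighbors: G and H (k = 2).
Possible neighbor pairs: C(2,2) = 1. Edges among them: none → e = 0.
Clustering(E) = 0/1.

0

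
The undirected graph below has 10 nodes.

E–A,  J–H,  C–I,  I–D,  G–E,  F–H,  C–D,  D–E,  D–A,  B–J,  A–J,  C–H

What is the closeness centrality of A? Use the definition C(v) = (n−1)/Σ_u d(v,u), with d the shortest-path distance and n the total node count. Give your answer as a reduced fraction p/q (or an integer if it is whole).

9/16

Distances from A: B:2, C:2, D:1, E:1, F:3, G:2, H:2, I:2, J:1. Sum = 16.
n = 10, so closeness = 9/16.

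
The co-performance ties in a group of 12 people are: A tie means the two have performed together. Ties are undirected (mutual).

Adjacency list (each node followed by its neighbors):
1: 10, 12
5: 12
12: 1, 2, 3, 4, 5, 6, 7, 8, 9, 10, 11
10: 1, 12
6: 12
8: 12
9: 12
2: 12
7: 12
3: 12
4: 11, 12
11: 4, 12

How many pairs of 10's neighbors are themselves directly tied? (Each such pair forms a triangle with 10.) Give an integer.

10's neighbors: 1 and 12.
Neighbor pairs that are themselves tied: 10–1–12. Each forms one triangle with 10, for 1 in total.

1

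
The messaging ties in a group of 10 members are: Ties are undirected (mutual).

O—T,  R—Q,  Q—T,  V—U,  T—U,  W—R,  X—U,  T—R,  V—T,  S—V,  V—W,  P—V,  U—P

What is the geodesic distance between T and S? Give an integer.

2

One shortest route is T – V – S, which uses 2 edges, and T and S are not directly tied, so nothing shorter exists. So d(T,S) = 2.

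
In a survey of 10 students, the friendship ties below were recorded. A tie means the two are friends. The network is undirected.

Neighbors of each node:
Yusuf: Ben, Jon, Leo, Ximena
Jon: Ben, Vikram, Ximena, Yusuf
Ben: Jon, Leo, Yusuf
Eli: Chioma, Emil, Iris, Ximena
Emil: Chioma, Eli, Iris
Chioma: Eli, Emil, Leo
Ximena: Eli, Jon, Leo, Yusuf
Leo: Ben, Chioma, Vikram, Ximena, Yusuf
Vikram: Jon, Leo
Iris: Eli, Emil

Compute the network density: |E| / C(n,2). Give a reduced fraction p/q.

There are 17 edges and 10 nodes, so the maximum possible is C(10,2) = 45.
Density = 17/45.

17/45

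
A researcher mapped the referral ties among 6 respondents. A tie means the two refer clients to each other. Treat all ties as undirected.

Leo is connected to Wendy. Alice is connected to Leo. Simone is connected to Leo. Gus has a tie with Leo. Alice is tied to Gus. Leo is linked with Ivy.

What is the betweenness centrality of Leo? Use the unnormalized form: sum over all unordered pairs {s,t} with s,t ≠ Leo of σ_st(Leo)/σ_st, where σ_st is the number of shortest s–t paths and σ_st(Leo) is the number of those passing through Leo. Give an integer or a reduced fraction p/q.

Pairs whose geodesics pass through Leo — Simone–Wendy: 1; Simone–Ivy: 1; Simone–Alice: 1; Simone–Gus: 1; Wendy–Ivy: 1; Wendy–Alice: 1; Wendy–Gus: 1; Ivy–Alice: 1; Ivy–Gus: 1.
All other pairs contribute 0.
Summing the contributions gives betweenness(Leo) = 9.

9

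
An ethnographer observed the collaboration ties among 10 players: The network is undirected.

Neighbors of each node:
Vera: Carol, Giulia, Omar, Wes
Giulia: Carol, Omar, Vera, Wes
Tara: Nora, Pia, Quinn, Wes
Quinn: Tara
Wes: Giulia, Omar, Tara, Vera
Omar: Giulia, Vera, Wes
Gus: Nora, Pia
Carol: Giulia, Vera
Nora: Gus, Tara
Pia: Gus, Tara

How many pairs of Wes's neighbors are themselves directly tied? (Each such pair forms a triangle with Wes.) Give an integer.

Wes's neighbors: Giulia, Omar, Tara, and Vera.
Neighbor pairs that are themselves tied: Wes–Giulia–Omar; Wes–Giulia–Vera; Wes–Omar–Vera. Each forms one triangle with Wes, for 3 in total.

3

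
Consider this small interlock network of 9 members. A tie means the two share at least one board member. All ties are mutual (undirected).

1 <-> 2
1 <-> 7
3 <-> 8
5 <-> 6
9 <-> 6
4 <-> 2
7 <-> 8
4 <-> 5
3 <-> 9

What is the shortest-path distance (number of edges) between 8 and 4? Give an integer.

4

One shortest route is 8 – 7 – 1 – 2 – 4, which uses 4 edges, and at distance 3 from 8 we only reach {2, 6}, which does not include 4. So d(8,4) = 4.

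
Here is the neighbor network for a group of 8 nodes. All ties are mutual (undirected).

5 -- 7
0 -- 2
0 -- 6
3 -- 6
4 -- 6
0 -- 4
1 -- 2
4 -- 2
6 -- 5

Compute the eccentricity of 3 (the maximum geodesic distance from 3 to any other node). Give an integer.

Distances from 3: 0:2, 1:4, 2:3, 4:2, 5:2, 6:1, 7:3.
The largest is 4 (to 1), so the eccentricity of 3 is 4.

4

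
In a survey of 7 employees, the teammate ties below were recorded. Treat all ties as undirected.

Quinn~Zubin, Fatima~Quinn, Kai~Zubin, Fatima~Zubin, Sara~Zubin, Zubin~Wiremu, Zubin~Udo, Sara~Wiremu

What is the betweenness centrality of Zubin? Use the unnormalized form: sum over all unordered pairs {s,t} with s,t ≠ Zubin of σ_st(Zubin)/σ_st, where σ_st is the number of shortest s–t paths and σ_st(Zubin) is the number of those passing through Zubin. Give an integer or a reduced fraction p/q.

Pairs whose geodesics pass through Zubin — Quinn–Udo: 1; Quinn–Sara: 1; Quinn–Wiremu: 1; Quinn–Kai: 1; Udo–Sara: 1; Udo–Fatima: 1; Udo–Wiremu: 1; Udo–Kai: 1; Sara–Fatima: 1; Sara–Kai: 1; Fatima–Wiremu: 1; Fatima–Kai: 1; Wiremu–Kai: 1.
All other pairs contribute 0.
Summing the contributions gives betweenness(Zubin) = 13.

13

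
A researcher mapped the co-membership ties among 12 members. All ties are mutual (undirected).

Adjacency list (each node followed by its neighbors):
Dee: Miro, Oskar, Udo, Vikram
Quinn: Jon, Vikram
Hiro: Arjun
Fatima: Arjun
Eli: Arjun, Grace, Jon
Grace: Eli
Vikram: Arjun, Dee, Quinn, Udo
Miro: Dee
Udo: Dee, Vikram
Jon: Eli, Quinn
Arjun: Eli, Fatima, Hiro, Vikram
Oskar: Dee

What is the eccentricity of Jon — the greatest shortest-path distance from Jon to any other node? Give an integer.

Distances from Jon: Arjun:2, Dee:3, Eli:1, Fatima:3, Grace:2, Hiro:3, Miro:4, Oskar:4, Quinn:1, Udo:3, Vikram:2.
The largest is 4 (to Miro and Oskar), so the eccentricity of Jon is 4.

4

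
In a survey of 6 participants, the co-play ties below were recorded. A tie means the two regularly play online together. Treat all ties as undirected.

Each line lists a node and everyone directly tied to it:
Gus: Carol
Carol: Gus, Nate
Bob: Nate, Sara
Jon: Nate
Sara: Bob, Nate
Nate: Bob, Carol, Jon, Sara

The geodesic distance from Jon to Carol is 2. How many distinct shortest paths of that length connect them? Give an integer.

The shortest distance is 2, and the only length-2 path is Jon–Nate–Carol. So there is exactly 1 shortest path.

1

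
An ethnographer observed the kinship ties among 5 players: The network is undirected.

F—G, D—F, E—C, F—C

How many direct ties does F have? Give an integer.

F is directly tied to C, D, and G. That is 3 neighbors, so the degree of F is 3.

3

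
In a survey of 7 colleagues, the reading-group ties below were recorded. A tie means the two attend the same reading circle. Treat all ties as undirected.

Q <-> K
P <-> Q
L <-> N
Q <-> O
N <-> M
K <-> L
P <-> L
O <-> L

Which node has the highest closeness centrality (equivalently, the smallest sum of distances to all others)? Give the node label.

L

Farness (sum of distances to all others) for each node — K:11, L:8, M:16, N:11, O:11, P:11, Q:12.
The smallest farness is 8, for L, so L has the highest closeness.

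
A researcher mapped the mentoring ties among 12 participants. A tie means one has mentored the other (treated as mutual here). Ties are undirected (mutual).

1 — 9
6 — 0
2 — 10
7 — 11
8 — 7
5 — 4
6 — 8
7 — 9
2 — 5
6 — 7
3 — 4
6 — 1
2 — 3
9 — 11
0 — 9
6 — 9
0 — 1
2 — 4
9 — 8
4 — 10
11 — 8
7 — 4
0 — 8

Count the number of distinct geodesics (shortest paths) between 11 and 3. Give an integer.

The shortest distance is 3, and the only length-3 path is 11–7–4–3. So there is exactly 1 shortest path.

1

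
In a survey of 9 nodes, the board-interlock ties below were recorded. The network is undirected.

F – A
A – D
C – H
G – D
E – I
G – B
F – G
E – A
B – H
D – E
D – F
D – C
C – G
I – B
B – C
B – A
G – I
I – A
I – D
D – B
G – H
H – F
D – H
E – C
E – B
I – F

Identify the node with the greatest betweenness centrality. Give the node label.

D

Unnormalized betweenness of each node: A:8/15, B:2, C:7/12, D:43/15, E:7/12, F:5/6, G:31/30, H:8/15, I:31/30.
D has the largest value, 43/15, making it the main broker — the node through which the most shortest paths run.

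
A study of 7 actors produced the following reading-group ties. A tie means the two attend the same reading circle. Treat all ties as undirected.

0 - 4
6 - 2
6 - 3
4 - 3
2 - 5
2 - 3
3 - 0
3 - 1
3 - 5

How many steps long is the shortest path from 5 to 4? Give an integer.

2

One shortest route is 5 – 3 – 4, which uses 2 edges, and 5 and 4 are not directly tied, so nothing shorter exists. So d(5,4) = 2.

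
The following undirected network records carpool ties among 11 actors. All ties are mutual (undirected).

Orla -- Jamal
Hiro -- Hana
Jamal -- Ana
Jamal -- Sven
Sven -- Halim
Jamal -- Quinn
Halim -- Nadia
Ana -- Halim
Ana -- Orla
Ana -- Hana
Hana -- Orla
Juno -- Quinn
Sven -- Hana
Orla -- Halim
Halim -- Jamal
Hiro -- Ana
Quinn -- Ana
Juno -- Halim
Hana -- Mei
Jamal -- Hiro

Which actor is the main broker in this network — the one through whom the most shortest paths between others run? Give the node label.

Unnormalized betweenness of each node: Ana:25/3, Halim:44/3, Hana:21/2, Hiro:1/2, Jamal:17/3, Juno:2/3, Mei:0, Nadia:0, Orla:7/3, Quinn:2, Sven:7/3.
Halim has the largest value, 44/3, making it the main broker — the node through which the most shortest paths run.

Halim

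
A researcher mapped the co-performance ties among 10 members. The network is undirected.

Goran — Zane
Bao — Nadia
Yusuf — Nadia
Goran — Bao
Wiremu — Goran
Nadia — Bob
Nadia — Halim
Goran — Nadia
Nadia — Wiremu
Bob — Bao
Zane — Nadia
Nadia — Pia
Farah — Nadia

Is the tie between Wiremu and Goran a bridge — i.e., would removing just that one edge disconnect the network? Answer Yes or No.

No

Even without that edge, Wiremu still reaches Goran via Wiremu – Nadia – Goran, so the network stays connected. Not a bridge.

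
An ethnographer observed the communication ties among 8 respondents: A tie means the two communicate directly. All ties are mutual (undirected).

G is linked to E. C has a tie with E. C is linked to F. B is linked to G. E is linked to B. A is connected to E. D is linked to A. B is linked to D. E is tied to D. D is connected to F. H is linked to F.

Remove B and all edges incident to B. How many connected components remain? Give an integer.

1

B's neighbors (D, E, and G) remain reachable from one another through other ties, so the rest of the network stays in one piece.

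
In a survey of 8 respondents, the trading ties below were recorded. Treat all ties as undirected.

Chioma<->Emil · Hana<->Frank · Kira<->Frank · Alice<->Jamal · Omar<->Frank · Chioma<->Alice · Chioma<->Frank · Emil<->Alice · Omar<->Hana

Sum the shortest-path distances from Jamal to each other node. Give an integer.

20

Distances from Jamal: Alice:1, Chioma:2, Emil:2, Frank:3, Hana:4, Kira:4, Omar:4.
Sum = 1 + 2 + 2 + 3 + 4 + 4 + 4 = 20.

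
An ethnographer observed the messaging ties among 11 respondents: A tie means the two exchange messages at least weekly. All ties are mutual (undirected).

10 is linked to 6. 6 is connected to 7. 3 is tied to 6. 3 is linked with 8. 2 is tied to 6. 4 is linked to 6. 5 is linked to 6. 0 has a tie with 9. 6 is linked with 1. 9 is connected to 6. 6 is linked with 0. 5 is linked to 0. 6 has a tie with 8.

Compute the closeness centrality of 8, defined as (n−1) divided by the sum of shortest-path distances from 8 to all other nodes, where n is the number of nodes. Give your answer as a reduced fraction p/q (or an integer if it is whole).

Distances from 8: 0:2, 1:2, 2:2, 3:1, 4:2, 5:2, 6:1, 7:2, 9:2, 10:2. Sum = 18.
n = 11, so closeness = 10/18 = 5/9.

5/9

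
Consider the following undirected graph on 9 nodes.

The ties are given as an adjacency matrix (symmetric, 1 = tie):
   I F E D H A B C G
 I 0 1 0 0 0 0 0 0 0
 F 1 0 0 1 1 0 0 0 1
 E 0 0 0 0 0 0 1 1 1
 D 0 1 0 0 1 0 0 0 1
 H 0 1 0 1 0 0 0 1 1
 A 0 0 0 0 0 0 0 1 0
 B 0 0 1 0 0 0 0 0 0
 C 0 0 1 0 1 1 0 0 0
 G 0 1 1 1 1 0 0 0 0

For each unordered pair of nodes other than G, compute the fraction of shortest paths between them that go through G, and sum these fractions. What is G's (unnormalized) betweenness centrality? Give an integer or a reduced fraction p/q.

7

Pairs whose geodesics pass through G — I–E: 1; I–B: 1; F–E: 1; F–B: 1; E–D: 1; E–H: 1/2; D–B: 1; H–B: 1/2.
All other pairs contribute 0.
Summing the contributions gives betweenness(G) = 7.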